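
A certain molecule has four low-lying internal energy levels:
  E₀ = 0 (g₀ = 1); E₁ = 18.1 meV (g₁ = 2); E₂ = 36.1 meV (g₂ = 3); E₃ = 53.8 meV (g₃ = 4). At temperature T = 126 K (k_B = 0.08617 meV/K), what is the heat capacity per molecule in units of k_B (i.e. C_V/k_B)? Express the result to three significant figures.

1.38

k_BT = 0.08617 × 126 K = 10.857 meV.
Eᵢ/kT = 0, 1.6671, 3.3250, 4.9553.
Z = Σ gᵢe^(−Eᵢ/kT) = 1·e^(−0) + 2·e^(−1.6671) + 3·e^(−3.3250) + 4·e^(−4.9553) = 1.0000 + 0.37759 + 0.10792 + 0.028184 = 1.5137.
⟨E⟩ = 8.0905 meV, ⟨E²⟩ = 228.53 meV².
C_V/k_B = (⟨E²⟩ − ⟨E⟩²)/(kT)² = (228.53 − 65.456)/117.87 = 1.38.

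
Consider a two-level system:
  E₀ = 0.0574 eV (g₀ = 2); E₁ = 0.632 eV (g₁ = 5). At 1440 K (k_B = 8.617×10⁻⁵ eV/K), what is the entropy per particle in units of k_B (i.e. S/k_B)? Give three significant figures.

0.827

k_BT = 8.617×10⁻⁵ × 1440 K = 0.12408 eV.
Eᵢ/kT = 0.46260, 5.0935.
Z = Σ gᵢe^(−Eᵢ/kT) = 2·e^(−0.46260) + 5·e^(−5.0935) = 1.2593 + 0.030683 = 1.2900.
⟨E⟩ = Σ EᵢPᵢ = 0.071066 eV.
S/k_B = ln Z + ⟨E⟩/kT = ln(1.2900) + 0.071066/0.12408 = 0.25464 + 0.57274 = 0.827.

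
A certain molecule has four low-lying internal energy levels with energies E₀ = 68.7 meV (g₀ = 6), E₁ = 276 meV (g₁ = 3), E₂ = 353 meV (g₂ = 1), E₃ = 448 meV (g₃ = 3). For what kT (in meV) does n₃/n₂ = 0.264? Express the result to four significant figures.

n₃/n₂ = (g₃/g₂) exp[−(E₃−E₂)/kT] = 0.264.
⇒ (E₃−E₂)/kT = ln((3/1)/0.264) = ln(11.3636) = 2.43042.
kT = 95 meV / 2.43042 = 39.09 meV.

39.09 meV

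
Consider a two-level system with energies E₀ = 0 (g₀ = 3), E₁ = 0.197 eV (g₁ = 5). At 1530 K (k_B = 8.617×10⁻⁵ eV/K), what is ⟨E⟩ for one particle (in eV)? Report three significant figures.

0.0536 eV

k_BT = 8.617×10⁻⁵ × 1530 K = 0.13184 eV.
Eᵢ/kT = 0, 1.4942.
Z = Σ gᵢe^(−Eᵢ/kT) = 3·e^(−0) + 5·e^(−1.4942) = 3.0000 + 1.1221 = 4.1221.
⟨E⟩ = Σ Eᵢ gᵢe^(−Eᵢ/kT) / Z = (0·3.0000 + 0.197·1.1221) / 4.1221 = 0.0536 eV.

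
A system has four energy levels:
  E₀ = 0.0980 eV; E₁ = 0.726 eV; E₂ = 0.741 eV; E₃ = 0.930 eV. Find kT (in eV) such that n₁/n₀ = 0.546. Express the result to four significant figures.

1.038 eV

n₁/n₀ = exp[−(E₁−E₀)/kT] = 0.546.
⇒ (E₁−E₀)/kT = ln(1/0.546) = ln(1.83150) = 0.605135.
kT = 0.6280 eV / 0.605135 = 1.038 eV.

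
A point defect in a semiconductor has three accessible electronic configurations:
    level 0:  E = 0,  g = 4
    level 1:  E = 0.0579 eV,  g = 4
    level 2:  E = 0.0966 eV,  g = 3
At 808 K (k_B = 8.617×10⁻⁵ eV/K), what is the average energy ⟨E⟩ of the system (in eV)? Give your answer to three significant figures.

k_BT = 8.617×10⁻⁵ × 808 K = 0.069625 eV.
Eᵢ/kT = 0, 0.83160, 1.3874.
Z = Σ gᵢe^(−Eᵢ/kT) = 4·e^(−0) + 4·e^(−0.83160) + 3·e^(−1.3874) = 4.0000 + 1.7414 + 0.74917 = 6.4906.
⟨E⟩ = Σ Eᵢ gᵢe^(−Eᵢ/kT) / Z = (0·4.0000 + 0.0579·1.7414 + 0.0966·0.74917) / 6.4906 = 0.0267 eV.

0.0267 eV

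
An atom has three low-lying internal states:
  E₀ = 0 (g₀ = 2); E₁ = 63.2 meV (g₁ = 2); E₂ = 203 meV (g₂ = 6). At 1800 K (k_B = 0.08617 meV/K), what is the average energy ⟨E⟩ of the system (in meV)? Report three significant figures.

k_BT = 0.08617 × 1800 K = 155.11 meV.
Eᵢ/kT = 0, 0.40745, 1.3087.
Z = Σ gᵢe^(−Eᵢ/kT) = 2·e^(−0) + 2·e^(−0.40745) + 6·e^(−1.3087) = 2.0000 + 1.3307 + 1.6210 = 4.9517.
⟨E⟩ = Σ Eᵢ gᵢe^(−Eᵢ/kT) / Z = (0·2.0000 + 63.2·1.3307 + 203·1.6210) / 4.9517 = 83.4 meV.

83.4 meV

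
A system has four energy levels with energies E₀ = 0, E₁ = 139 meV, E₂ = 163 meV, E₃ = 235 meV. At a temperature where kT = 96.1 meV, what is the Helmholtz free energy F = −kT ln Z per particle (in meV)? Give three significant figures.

-39.3 meV

Eᵢ/kT = 0, 1.4464, 1.6961, 2.4454.
Z = Σ e^(−Eᵢ/kT) = e^(−0) + e^(−1.4464) + e^(−1.6961) + e^(−2.4454) = 1.0000 + 0.23542 + 0.18340 + 0.086691 = 1.5055.
F = −kT ln Z = −96.1 × ln(1.5055) = −96.1 × 0.40913 = -39.3 meV.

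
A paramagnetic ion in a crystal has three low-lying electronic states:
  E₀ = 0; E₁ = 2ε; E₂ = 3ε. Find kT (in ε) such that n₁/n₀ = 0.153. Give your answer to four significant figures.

n₁/n₀ = exp[−(E₁−E₀)/kT] = 0.153.
⇒ (E₁−E₀)/kT = ln(1/0.153) = ln(6.53595) = 1.87732.
kT = 2ε / 1.87732 = 1.065 ε.

1.065 ε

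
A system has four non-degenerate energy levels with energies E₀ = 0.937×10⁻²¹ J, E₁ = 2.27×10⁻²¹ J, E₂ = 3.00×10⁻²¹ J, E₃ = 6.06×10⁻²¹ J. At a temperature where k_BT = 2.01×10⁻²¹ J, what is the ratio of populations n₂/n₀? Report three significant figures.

0.358

n₂/n₀ = exp[−(E₂−E₀)/kT] = exp(−(2.063 ×10⁻²¹ J)/(2.01 ×10⁻²¹ J)) = exp(-1.0264) = 0.358.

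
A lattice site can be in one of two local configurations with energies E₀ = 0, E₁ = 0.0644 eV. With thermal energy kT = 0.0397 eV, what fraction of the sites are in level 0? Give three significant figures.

0.835

Eᵢ/kT = 0, 1.6222.
Z = Σ e^(−Eᵢ/kT) = e^(−0) + e^(−1.6222) = 1.0000 + 0.19746 = 1.1975.
P₀ = e^(−E₀/kT) / Z = 1.0000/1.1975 = 0.835.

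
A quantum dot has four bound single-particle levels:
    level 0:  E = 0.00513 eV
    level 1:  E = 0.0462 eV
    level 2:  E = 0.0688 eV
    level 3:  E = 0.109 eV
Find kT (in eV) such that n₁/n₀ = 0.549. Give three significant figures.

0.0685 eV

n₁/n₀ = exp[−(E₁−E₀)/kT] = 0.549.
⇒ (E₁−E₀)/kT = ln(1/0.549) = ln(1.8215) = 0.59966.
kT = 0.04107 eV / 0.59966 = 0.0685 eV.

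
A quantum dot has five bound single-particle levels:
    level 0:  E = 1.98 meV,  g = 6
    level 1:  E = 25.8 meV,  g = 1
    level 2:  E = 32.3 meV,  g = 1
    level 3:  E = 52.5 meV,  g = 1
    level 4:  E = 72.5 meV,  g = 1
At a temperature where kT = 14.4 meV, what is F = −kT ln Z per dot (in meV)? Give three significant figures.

Eᵢ/kT = 0.13750, 1.7917, 2.2431, 3.6458, 5.0347.
Z = Σ gᵢe^(−Eᵢ/kT) = 6·e^(−0.13750) + 1·e^(−1.7917) + 1·e^(−2.2431) + 1·e^(−3.6458) + 1·e^(−5.0347) = 5.2292 + 0.16668 + 0.10613 + 0.026101 + 0.0065082 = 5.5346.
F = −kT ln Z = −14.4 × ln(5.5346) = −14.4 × 1.7110 = -24.6 meV.

-24.6 meV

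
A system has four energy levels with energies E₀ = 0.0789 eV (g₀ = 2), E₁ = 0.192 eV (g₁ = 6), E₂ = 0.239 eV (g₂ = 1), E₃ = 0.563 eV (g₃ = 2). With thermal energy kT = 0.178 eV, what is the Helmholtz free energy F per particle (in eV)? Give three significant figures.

-0.231 eV

Eᵢ/kT = 0.44326, 1.0787, 1.3427, 3.1629.
Z = Σ gᵢe^(−Eᵢ/kT) = 2·e^(−0.44326) + 6·e^(−1.0787) + 1·e^(−1.3427) + 2·e^(−3.1629) = 1.2839 + 2.0402 + 0.26114 + 0.084606 = 3.6698.
F = −kT ln Z = −0.178 × ln(3.6698) = −0.178 × 1.3001 = -0.231 eV.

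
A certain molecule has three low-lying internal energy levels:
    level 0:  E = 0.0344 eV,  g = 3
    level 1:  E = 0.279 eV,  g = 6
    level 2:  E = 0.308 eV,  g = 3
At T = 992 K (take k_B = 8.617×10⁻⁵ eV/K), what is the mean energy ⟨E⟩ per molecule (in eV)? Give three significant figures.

k_BT = 8.617×10⁻⁵ × 992 K = 0.085481 eV.
Eᵢ/kT = 0.40243, 3.2639, 3.6031.
Z = Σ gᵢe^(−Eᵢ/kT) = 3·e^(−0.40243) + 6·e^(−3.2639) + 3·e^(−3.6031) = 2.0061 + 0.22943 + 0.081717 = 2.3172.
⟨E⟩ = Σ Eᵢ gᵢe^(−Eᵢ/kT) / Z = (0.0344·2.0061 + 0.279·0.22943 + 0.308·0.081717) / 2.3172 = 0.0683 eV.

0.0683 eV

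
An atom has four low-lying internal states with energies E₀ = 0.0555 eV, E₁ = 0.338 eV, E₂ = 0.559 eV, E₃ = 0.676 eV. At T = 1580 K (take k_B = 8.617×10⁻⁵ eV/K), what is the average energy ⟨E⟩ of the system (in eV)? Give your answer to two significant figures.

k_BT = 8.617×10⁻⁵ × 1580 K = 0.1361 eV.
Eᵢ/kT = 0.4078, 2.483, 4.107, 4.967.
Z = Σ e^(−Eᵢ/kT) = e^(−0.4078) + e^(−2.483) + e^(−4.107) + e^(−4.967) = 0.6651 + 0.08349 + 0.01646 + 0.006964 = 0.7720.
⟨E⟩ = Σ Eᵢ e^(−Eᵢ/kT) / Z = (0.0555·0.6651 + 0.338·0.08349 + 0.559·0.01646 + 0.676·0.006964) / 0.7720 = 0.10 eV.

0.10 eV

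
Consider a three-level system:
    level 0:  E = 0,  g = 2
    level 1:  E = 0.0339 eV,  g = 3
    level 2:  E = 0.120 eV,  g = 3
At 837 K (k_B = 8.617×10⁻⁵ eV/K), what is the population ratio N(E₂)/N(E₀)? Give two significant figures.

0.28

k_BT = 8.617×10⁻⁵ × 837 K = 0.07212 eV.
n₂/n₀ = (g₂/g₀) exp[−(E₂−E₀)/kT] = (3/2) × exp(−(0.120 eV)/(0.07212 eV)) = (3/2) × exp(-1.664) = 0.28.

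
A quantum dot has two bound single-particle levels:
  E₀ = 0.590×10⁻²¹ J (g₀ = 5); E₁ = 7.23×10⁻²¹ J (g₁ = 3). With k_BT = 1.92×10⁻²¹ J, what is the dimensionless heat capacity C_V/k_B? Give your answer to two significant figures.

0.22

Eᵢ/kT = 0.3073, 3.766.
Z = Σ gᵢe^(−Eᵢ/kT) = 5·e^(−0.3073) + 3·e^(−3.766) = 3.677 + 0.06943 = 3.746.
⟨E⟩ = 0.7131, ⟨E²⟩ = 1.311.
C_V/k_B = (⟨E²⟩ − ⟨E⟩²)/(kT)² = (1.311 − 0.5085)/3.686 = 0.22.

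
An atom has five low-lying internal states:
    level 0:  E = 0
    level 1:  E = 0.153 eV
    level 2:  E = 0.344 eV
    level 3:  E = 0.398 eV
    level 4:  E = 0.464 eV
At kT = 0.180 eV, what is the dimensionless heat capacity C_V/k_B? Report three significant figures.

Eᵢ/kT = 0, 0.85000, 1.9111, 2.2111, 2.5778.
Z = Σ e^(−Eᵢ/kT) = e^(−0) + e^(−0.85000) + e^(−1.9111) + e^(−2.2111) + e^(−2.5778) = 1.0000 + 0.42741 + 0.14792 + 0.10958 + 0.075941 = 1.7609.
⟨E⟩ = 0.11081 eV, ⟨E²⟩ = 0.034765 eV².
C_V/k_B = (⟨E²⟩ − ⟨E⟩²)/(kT)² = (0.034765 − 0.012279)/0.032400 = 0.694.

0.694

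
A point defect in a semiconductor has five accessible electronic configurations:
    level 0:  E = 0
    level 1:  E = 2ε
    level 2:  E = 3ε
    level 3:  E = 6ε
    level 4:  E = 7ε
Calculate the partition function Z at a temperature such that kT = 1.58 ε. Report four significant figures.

Z = 1.466

Eᵢ/kT = 0, 1.26582, 1.89873, 3.79747, 4.43038.
Z = Σ e^(−Eᵢ/kT) = e^(−0) + e^(−1.26582) + e^(−1.89873) + e^(−3.79747) + e^(−4.43038) = 1.00000 + 0.282008 + 0.149759 + 0.0224274 + 0.0119100 = 1.46610.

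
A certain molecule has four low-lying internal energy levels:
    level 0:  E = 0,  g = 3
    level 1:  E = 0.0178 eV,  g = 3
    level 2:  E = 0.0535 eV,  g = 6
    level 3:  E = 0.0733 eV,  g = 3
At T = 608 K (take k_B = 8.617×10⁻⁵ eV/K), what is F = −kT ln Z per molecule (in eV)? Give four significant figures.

-0.1092 eV

k_BT = 8.617×10⁻⁵ × 608 K = 0.0523914 eV.
Eᵢ/kT = 0, 0.339750, 1.02116, 1.39908.
Z = Σ gᵢe^(−Eᵢ/kT) = 3·e^(−0) + 3·e^(−0.339750) + 6·e^(−1.02116) + 3·e^(−1.39908) = 3.00000 + 2.13584 + 2.16106 + 0.740472 = 8.03737.
F = −kT ln Z = −0.0523914 × ln(8.03737) = −0.0523914 × 2.08410 = -0.1092 eV.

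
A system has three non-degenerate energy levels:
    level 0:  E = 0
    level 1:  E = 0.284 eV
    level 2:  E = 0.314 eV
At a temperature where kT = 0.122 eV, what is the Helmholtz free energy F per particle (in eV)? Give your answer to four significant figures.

-0.01954 eV

Eᵢ/kT = 0, 2.32787, 2.57377.
Z = Σ e^(−Eᵢ/kT) = e^(−0) + e^(−2.32787) + e^(−2.57377) = 1.00000 + 0.0975032 + 0.0762475 = 1.17375.
F = −kT ln Z = −0.122 × ln(1.17375) = −0.122 × 0.160204 = -0.01954 eV.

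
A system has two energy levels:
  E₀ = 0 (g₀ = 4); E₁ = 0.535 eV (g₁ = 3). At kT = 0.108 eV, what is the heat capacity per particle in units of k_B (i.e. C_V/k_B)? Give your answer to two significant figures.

0.13

Eᵢ/kT = 0, 4.954.
Z = Σ gᵢe^(−Eᵢ/kT) = 4·e^(−0) + 3·e^(−4.954) = 4.000 + 0.02117 = 4.021.
⟨E⟩ = 0.002817 eV, ⟨E²⟩ = 0.001507 eV².
C_V/k_B = (⟨E²⟩ − ⟨E⟩²)/(kT)² = (0.001507 − 0.000007935)/0.01166 = 0.13.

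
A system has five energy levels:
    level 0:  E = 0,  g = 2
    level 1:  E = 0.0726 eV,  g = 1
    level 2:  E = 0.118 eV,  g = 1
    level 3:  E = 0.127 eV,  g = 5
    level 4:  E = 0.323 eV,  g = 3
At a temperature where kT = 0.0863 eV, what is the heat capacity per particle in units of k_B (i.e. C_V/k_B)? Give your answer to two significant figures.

0.63

Eᵢ/kT = 0, 0.8413, 1.367, 1.472, 3.743.
Z = Σ gᵢe^(−Eᵢ/kT) = 2·e^(−0) + 1·e^(−0.8413) + 1·e^(−1.367) + 5·e^(−1.472) + 3·e^(−3.743) = 2.000 + 0.4311 + 0.2549 + 1.147 + 0.07105 = 3.904.
⟨E⟩ = 0.05891 eV, ⟨E²⟩ = 0.008129 eV².
C_V/k_B = (⟨E²⟩ − ⟨E⟩²)/(kT)² = (0.008129 − 0.003470)/0.007448 = 0.63.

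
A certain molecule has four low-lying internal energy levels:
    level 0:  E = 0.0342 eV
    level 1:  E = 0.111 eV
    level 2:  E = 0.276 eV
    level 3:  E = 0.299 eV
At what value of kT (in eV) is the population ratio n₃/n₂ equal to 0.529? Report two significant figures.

n₃/n₂ = exp[−(E₃−E₂)/kT] = 0.529.
⇒ (E₃−E₂)/kT = ln(1/0.529) = ln(1.890) = 0.6366.
kT = 0.023 eV / 0.6366 = 0.036 eV.

0.036 eV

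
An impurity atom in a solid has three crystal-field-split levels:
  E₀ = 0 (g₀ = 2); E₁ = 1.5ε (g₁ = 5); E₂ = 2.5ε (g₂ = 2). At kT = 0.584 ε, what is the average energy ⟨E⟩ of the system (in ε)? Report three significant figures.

0.267 ε

Eᵢ/kT = 0, 2.5685, 4.2808.
Z = Σ gᵢe^(−Eᵢ/kT) = 2·e^(−0) + 5·e^(−2.5685) + 2·e^(−4.2808) = 2.0000 + 0.38325 + 0.027663 = 2.4109.
⟨E⟩ = Σ Eᵢ gᵢe^(−Eᵢ/kT) / Z = (0·2.0000 + 1.5·0.38325 + 2.5·0.027663) / 2.4109 = 0.267 ε.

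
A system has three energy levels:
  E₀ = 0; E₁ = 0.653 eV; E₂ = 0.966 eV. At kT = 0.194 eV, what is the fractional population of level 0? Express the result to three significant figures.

Eᵢ/kT = 0, 3.3660, 4.9794.
Z = Σ e^(−Eᵢ/kT) = e^(−0) + e^(−3.3660) + e^(−4.9794) = 1.0000 + 0.034527 + 0.0068782 = 1.0414.
P₀ = e^(−E₀/kT) / Z = 1.0000/1.0414 = 0.960.

0.960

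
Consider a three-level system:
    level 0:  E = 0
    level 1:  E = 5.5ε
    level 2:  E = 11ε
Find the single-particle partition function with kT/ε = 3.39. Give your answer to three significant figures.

Z = 1.24

Eᵢ/kT = 0, 1.6224, 3.2448.
Z = Σ e^(−Eᵢ/kT) = e^(−0) + e^(−1.6224) + e^(−3.2448) = 1.0000 + 0.19742 + 0.038976 = 1.2364.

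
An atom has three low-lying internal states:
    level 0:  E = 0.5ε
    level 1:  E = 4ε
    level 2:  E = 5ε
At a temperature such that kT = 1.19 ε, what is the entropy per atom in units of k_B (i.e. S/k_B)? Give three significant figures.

Eᵢ/kT = 0.42017, 3.3613, 4.2017.
Z = Σ e^(−Eᵢ/kT) = e^(−0.42017) + e^(−3.3613) + e^(−4.2017) = 0.65694 + 0.034690 + 0.014970 = 0.70660.
⟨E⟩ = Σ EᵢPᵢ = 0.76717 ε.
S/k_B = ln Z + ⟨E⟩/kT = ln(0.70660) + 0.76717/1.19 = -0.34729 + 0.64468 = 0.297.

0.297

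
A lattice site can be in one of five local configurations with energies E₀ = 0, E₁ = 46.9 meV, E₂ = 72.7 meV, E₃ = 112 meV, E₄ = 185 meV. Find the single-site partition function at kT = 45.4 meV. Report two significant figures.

Eᵢ/kT = 0, 1.033, 1.601, 2.467, 4.075.
Z = Σ e^(−Eᵢ/kT) = e^(−0) + e^(−1.033) + e^(−1.601) + e^(−2.467) + e^(−4.075) = 1.000 + 0.3559 + 0.2017 + 0.08484 + 0.01699 = 1.659.

Z = 1.7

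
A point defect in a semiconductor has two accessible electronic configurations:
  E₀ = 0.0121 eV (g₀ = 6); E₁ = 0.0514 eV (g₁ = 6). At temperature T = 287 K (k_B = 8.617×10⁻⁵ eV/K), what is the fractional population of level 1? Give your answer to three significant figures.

0.170

k_BT = 8.617×10⁻⁵ × 287 K = 0.024731 eV.
Eᵢ/kT = 0.48926, 2.0784.
Z = Σ gᵢe^(−Eᵢ/kT) = 6·e^(−0.48926) + 6·e^(−2.0784) = 3.6785 + 0.75078 = 4.4293.
P₁ = g₁ e^(−E₁/kT) / Z = 0.75078/4.4293 = 0.170.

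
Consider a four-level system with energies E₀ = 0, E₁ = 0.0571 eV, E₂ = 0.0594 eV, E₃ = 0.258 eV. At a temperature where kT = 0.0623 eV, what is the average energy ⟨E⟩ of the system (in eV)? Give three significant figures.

Eᵢ/kT = 0, 0.91653, 0.95345, 4.1413.
Z = Σ e^(−Eᵢ/kT) = e^(−0) + e^(−0.91653) + e^(−0.95345) + e^(−4.1413) = 1.0000 + 0.39990 + 0.38541 + 0.015902 = 1.8012.
⟨E⟩ = Σ Eᵢ e^(−Eᵢ/kT) / Z = (0·1.0000 + 0.0571·0.39990 + 0.0594·0.38541 + 0.258·0.015902) / 1.8012 = 0.0277 eV.

0.0277 eV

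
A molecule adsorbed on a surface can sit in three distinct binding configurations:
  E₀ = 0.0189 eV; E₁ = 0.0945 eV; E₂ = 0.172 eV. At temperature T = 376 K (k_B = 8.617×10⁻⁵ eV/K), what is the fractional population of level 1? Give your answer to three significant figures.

k_BT = 8.617×10⁻⁵ × 376 K = 0.032400 eV.
Eᵢ/kT = 0.58333, 2.9167, 5.3086.
Z = Σ e^(−Eᵢ/kT) = e^(−0.58333) + e^(−2.9167) + e^(−5.3086) = 0.55804 + 0.054112 + 0.0049489 = 0.61710.
P₁ = e^(−E₁/kT) / Z = 0.054112/0.61710 = 0.0877.

0.0877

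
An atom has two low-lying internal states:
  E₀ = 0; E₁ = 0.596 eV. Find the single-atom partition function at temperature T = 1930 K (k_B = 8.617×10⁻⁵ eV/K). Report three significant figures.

Z = 1.03

k_BT = 8.617×10⁻⁵ × 1930 K = 0.16631 eV.
Eᵢ/kT = 0, 3.5837.
Z = Σ e^(−Eᵢ/kT) = e^(−0) + e^(−3.5837) = 1.0000 + 0.027773 = 1.0278.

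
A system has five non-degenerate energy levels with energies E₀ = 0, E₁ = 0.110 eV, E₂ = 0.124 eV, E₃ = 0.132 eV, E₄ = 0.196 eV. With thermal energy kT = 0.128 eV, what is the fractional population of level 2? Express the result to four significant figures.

0.1598

Eᵢ/kT = 0, 0.859375, 0.968750, 1.03125, 1.53125.
Z = Σ e^(−Eᵢ/kT) = e^(−0) + e^(−0.859375) + e^(−0.968750) + e^(−1.03125) + e^(−1.53125) = 1.00000 + 0.423427 + 0.379557 + 0.356561 + 0.216265 = 2.37581.
P₂ = e^(−E₂/kT) / Z = 0.379557/2.37581 = 0.1598.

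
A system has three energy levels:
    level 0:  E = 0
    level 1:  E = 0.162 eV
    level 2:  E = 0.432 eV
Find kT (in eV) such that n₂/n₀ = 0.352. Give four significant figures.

n₂/n₀ = exp[−(E₂−E₀)/kT] = 0.352.
⇒ (E₂−E₀)/kT = ln(1/0.352) = ln(2.84091) = 1.04412.
kT = 0.432 eV / 1.04412 = 0.4137 eV.

0.4137 eV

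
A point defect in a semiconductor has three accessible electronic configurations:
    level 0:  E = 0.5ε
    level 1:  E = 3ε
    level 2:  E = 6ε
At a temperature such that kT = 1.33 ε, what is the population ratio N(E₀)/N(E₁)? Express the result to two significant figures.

n₀/n₁ = exp[−(E₀−E₁)/kT] = exp(−(-2.5ε)/(1.33ε)) = exp(1.880) = 6.6.

6.6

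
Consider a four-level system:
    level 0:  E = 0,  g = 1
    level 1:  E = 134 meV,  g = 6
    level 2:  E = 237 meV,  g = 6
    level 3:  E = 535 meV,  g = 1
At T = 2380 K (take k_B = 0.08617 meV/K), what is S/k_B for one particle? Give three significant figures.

2.53

k_BT = 0.08617 × 2380 K = 205.08 meV.
Eᵢ/kT = 0, 0.65340, 1.1556, 2.6087.
Z = Σ gᵢe^(−Eᵢ/kT) = 1·e^(−0) + 6·e^(−0.65340) + 6·e^(−1.1556) + 1·e^(−2.6087) = 1.0000 + 3.1216 + 1.8892 + 0.073630 = 6.0844.
⟨E⟩ = Σ EᵢPᵢ = 148.81 meV.
S/k_B = ln Z + ⟨E⟩/kT = ln(6.0844) + 148.81/205.08 = 1.8057 + 0.72562 = 2.53.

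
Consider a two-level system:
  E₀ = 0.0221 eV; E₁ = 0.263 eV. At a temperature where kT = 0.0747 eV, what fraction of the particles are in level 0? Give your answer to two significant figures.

0.96

Eᵢ/kT = 0.2959, 3.521.
Z = Σ e^(−Eᵢ/kT) = e^(−0.2959) + e^(−3.521) = 0.7439 + 0.02957 = 0.7735.
P₀ = e^(−E₀/kT) / Z = 0.7439/0.7735 = 0.96.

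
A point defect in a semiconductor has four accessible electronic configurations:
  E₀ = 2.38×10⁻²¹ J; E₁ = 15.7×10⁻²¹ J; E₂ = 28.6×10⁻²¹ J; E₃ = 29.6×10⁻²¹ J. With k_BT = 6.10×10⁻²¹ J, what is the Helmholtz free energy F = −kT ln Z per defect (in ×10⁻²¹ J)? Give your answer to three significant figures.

1.59 ×10⁻²¹ J

Eᵢ/kT = 0.39016, 2.5738, 4.6885, 4.8525.
Z = Σ e^(−Eᵢ/kT) = e^(−0.39016) + e^(−2.5738) + e^(−4.6885) + e^(−4.8525) = 0.67695 + 0.076245 + 0.0092005 + 0.0078088 = 0.77020.
F = −kT ln Z = −6.10 × ln(0.77020) = −6.10 × -0.26111 = 1.59 ×10⁻²¹ J.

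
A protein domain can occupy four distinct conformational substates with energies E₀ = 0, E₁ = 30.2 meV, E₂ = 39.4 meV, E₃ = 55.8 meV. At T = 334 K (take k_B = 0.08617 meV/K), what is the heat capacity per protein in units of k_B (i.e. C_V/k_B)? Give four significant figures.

0.4789

k_BT = 0.08617 × 334 K = 28.7808 meV.
Eᵢ/kT = 0, 1.04931, 1.36897, 1.93879.
Z = Σ e^(−Eᵢ/kT) = e^(−0) + e^(−1.04931) + e^(−1.36897) + e^(−1.93879) = 1.00000 + 0.350179 + 0.254369 + 0.143878 = 1.74843.
⟨E⟩ = 16.3724 meV, ⟨E²⟩ = 664.730 meV².
C_V/k_B = (⟨E²⟩ − ⟨E⟩²)/(kT)² = (664.730 − 268.055)/828.334 = 0.4789.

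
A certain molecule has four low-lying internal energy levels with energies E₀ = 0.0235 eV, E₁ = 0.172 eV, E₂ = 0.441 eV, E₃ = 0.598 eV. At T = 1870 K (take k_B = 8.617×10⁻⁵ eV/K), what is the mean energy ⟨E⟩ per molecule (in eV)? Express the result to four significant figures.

0.09453 eV

k_BT = 8.617×10⁻⁵ × 1870 K = 0.161138 eV.
Eᵢ/kT = 0.145838, 1.06741, 2.73678, 3.71110.
Z = Σ e^(−Eᵢ/kT) = e^(−0.145838) + e^(−1.06741) + e^(−2.73678) + e^(−3.71110) = 0.864298 + 0.343898 + 0.0647786 + 0.0244506 = 1.29743.
⟨E⟩ = Σ Eᵢ e^(−Eᵢ/kT) / Z = (0.0235·0.864298 + 0.172·0.343898 + 0.441·0.0647786 + 0.598·0.0244506) / 1.29743 = 0.09453 eV.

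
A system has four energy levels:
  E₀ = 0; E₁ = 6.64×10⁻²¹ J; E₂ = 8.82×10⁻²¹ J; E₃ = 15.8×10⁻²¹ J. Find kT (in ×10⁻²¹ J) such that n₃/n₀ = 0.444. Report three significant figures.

19.5 ×10⁻²¹ J

n₃/n₀ = exp[−(E₃−E₀)/kT] = 0.444.
⇒ (E₃−E₀)/kT = ln(1/0.444) = ln(2.2523) = 0.81195.
kT = 15.8 ×10⁻²¹ J / 0.81195 = 19.5 ×10⁻²¹ J.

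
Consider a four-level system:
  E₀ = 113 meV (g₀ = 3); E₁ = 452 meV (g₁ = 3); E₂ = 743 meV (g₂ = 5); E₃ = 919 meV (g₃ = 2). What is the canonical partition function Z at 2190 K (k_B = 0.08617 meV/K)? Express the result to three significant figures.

Z = 2.03

k_BT = 0.08617 × 2190 K = 188.71 meV.
Eᵢ/kT = 0.59880, 2.3952, 3.9373, 4.8699.
Z = Σ gᵢe^(−Eᵢ/kT) = 3·e^(−0.59880) + 3·e^(−2.3952) + 5·e^(−3.9373) + 2·e^(−4.8699) = 1.6484 + 0.27346 + 0.097504 + 0.015348 = 2.0347.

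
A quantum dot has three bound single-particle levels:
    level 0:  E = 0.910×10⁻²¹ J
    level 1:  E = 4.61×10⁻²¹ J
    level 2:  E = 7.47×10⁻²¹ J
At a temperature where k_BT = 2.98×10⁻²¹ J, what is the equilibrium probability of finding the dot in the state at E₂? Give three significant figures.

0.0791

Eᵢ/kT = 0.30537, 1.5470, 2.5067.
Z = Σ e^(−Eᵢ/kT) = e^(−0.30537) + e^(−1.5470) + e^(−2.5067) = 0.73685 + 0.21289 + 0.081537 = 1.0313.
P₂ = e^(−E₂/kT) / Z = 0.081537/1.0313 = 0.0791.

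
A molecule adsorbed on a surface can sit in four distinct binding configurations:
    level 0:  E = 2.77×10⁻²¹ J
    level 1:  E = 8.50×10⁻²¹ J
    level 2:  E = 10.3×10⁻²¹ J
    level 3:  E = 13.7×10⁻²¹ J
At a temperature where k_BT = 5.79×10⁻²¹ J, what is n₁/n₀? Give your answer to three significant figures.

n₁/n₀ = exp[−(E₁−E₀)/kT] = exp(−(5.73 ×10⁻²¹ J)/(5.79 ×10⁻²¹ J)) = exp(-0.98964) = 0.372.

0.372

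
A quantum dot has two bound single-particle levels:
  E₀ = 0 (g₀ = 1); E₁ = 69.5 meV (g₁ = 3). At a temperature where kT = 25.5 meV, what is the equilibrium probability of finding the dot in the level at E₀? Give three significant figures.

0.836

Eᵢ/kT = 0, 2.7255.
Z = Σ gᵢe^(−Eᵢ/kT) = 1·e^(−0) + 3·e^(−2.7255) = 1.0000 + 0.19654 = 1.1965.
P₀ = g₀ e^(−E₀/kT) / Z = 1.0000/1.1965 = 0.836.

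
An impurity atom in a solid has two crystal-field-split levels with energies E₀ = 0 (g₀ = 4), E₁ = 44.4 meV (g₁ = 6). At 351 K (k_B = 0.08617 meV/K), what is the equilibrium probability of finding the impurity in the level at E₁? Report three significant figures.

0.257

k_BT = 0.08617 × 351 K = 30.246 meV.
Eᵢ/kT = 0, 1.4680.
Z = Σ gᵢe^(−Eᵢ/kT) = 4·e^(−0) + 6·e^(−1.4680) = 4.0000 + 1.3823 = 5.3823.
P₁ = g₁ e^(−E₁/kT) / Z = 1.3823/5.3823 = 0.257.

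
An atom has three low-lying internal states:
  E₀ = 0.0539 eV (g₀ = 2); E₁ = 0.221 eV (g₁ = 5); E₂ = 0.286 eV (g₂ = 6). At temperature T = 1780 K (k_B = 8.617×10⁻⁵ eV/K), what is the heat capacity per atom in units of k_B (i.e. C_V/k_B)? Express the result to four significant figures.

0.4172

k_BT = 8.617×10⁻⁵ × 1780 K = 0.153383 eV.
Eᵢ/kT = 0.351408, 1.44084, 1.86461.
Z = Σ gᵢe^(−Eᵢ/kT) = 2·e^(−0.351408) + 5·e^(−1.44084) + 6·e^(−1.86461) = 1.40739 + 1.18364 + 0.929740 = 3.52077.
⟨E⟩ = 0.171368 eV, ⟨E²⟩ = 0.0391812 eV².
C_V/k_B = (⟨E²⟩ − ⟨E⟩²)/(kT)² = (0.0391812 − 0.0293670)/0.0235263 = 0.4172.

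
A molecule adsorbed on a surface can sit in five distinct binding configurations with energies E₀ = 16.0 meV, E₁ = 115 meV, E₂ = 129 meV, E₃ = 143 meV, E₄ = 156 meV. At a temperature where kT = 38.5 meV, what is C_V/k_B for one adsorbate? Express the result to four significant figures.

Eᵢ/kT = 0.415584, 2.98701, 3.35065, 3.71429, 4.05195.
Z = Σ e^(−Eᵢ/kT) = e^(−0.415584) + e^(−2.98701) + e^(−3.35065) + e^(−3.71429) + e^(−4.05195) = 0.659955 + 0.0504380 + 0.0350616 + 0.0243727 + 0.0173884 = 0.787216.
⟨E⟩ = 34.4003 meV, ⟨E²⟩ = 2973.79 meV².
C_V/k_B = (⟨E²⟩ − ⟨E⟩²)/(kT)² = (2973.79 − 1183.38)/1482.25 = 1.208.

1.208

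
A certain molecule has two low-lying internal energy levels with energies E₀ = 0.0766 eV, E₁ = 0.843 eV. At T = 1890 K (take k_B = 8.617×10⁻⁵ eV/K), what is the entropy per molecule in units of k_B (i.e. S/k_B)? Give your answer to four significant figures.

0.05117

k_BT = 8.617×10⁻⁵ × 1890 K = 0.162861 eV.
Eᵢ/kT = 0.470340, 5.17619.
Z = Σ e^(−Eᵢ/kT) = e^(−0.470340) + e^(−5.17619) = 0.624790 + 0.00564949 = 0.630439.
⟨E⟩ = Σ EᵢPᵢ = 0.0834679 eV.
S/k_B = ln Z + ⟨E⟩/kT = ln(0.630439) + 0.0834679/0.162861 = -0.461339 + 0.512510 = 0.05117.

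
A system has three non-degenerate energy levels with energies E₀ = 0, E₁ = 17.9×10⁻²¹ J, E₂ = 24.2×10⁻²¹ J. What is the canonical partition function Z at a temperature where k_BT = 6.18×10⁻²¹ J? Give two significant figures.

Z = 1.1

Eᵢ/kT = 0, 2.896, 3.916.
Z = Σ e^(−Eᵢ/kT) = e^(−0) + e^(−2.896) + e^(−3.916) = 1.000 + 0.05524 + 0.01992 = 1.075.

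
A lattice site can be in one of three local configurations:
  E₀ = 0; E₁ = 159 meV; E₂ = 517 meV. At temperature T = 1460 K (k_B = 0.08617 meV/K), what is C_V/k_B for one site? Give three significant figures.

k_BT = 0.08617 × 1460 K = 125.81 meV.
Eᵢ/kT = 0, 1.2638, 4.1094.
Z = Σ e^(−Eᵢ/kT) = e^(−0) + e^(−1.2638) + e^(−4.1094) = 1.0000 + 0.28258 + 0.016418 = 1.2990.
⟨E⟩ = 41.123 meV, ⟨E²⟩ = 8877.8 meV².
C_V/k_B = (⟨E²⟩ − ⟨E⟩²)/(kT)² = (8877.8 − 1691.1)/15828 = 0.454.

0.454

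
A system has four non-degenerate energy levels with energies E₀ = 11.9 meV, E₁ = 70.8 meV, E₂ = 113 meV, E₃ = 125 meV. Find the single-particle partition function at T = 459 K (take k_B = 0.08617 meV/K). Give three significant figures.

k_BT = 0.08617 × 459 K = 39.552 meV.
Eᵢ/kT = 0.30087, 1.7900, 2.8570, 3.1604.
Z = Σ e^(−Eᵢ/kT) = e^(−0.30087) + e^(−1.7900) + e^(−2.8570) + e^(−3.1604) = 0.74017 + 0.16696 + 0.057441 + 0.042409 = 1.0070.

Z = 1.01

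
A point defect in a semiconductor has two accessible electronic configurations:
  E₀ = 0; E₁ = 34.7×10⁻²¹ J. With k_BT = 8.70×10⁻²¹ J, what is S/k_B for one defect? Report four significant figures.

0.09091

Eᵢ/kT = 0, 3.98851.
Z = Σ e^(−Eᵢ/kT) = e^(−0) + e^(−3.98851) = 1.00000 + 0.0185273 = 1.01853.
⟨E⟩ = Σ EᵢPᵢ = 0.631201 ×10⁻²¹ J.
S/k_B = ln Z + ⟨E⟩/kT = ln(1.01853) + 0.631201/8.70 = 0.0183604 + 0.0725518 = 0.09091.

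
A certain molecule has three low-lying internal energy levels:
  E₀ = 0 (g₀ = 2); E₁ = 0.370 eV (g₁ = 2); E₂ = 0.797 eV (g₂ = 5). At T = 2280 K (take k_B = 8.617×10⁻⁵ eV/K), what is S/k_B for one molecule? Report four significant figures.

1.258

k_BT = 8.617×10⁻⁵ × 2280 K = 0.196468 eV.
Eᵢ/kT = 0, 1.88326, 4.05664.
Z = Σ gᵢe^(−Eᵢ/kT) = 2·e^(−0) + 2·e^(−1.88326) + 5·e^(−4.05664) = 2.00000 + 0.304187 + 0.0865354 = 2.39072.
⟨E⟩ = Σ EᵢPᵢ = 0.0759260 eV.
S/k_B = ln Z + ⟨E⟩/kT = ln(2.39072) + 0.0759260/0.196468 = 0.871595 + 0.386455 = 1.258.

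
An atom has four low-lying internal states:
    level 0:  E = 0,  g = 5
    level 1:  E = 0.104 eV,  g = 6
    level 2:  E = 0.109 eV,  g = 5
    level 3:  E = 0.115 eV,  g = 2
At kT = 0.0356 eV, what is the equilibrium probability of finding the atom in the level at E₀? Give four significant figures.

Eᵢ/kT = 0, 2.92135, 3.06180, 3.23034.
Z = Σ gᵢe^(−Eᵢ/kT) = 5·e^(−0) + 6·e^(−2.92135) + 5·e^(−3.06180) + 2·e^(−3.23034) = 5.00000 + 0.323166 + 0.234017 + 0.0790881 = 5.63627.
P₀ = g₀ e^(−E₀/kT) / Z = 5.00000/5.63627 = 0.8871.

0.8871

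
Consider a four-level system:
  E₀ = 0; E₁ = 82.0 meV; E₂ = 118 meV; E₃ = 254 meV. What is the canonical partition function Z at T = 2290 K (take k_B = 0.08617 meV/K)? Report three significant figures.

Z = 2.49

k_BT = 0.08617 × 2290 K = 197.33 meV.
Eᵢ/kT = 0, 0.41555, 0.59798, 1.2872.
Z = Σ e^(−Eᵢ/kT) = e^(−0) + e^(−0.41555) + e^(−0.59798) + e^(−1.2872) = 1.0000 + 0.65998 + 0.54992 + 0.27604 = 2.4859.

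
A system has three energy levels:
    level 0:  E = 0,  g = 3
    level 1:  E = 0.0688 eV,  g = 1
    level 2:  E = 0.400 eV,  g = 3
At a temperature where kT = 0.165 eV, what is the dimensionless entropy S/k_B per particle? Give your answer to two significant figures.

1.6

Eᵢ/kT = 0, 0.4170, 2.424.
Z = Σ gᵢe^(−Eᵢ/kT) = 3·e^(−0) + 1·e^(−0.4170) + 3·e^(−2.424) = 3.000 + 0.6590 + 0.2657 = 3.925.
⟨E⟩ = Σ EᵢPᵢ = 0.03863 eV.
S/k_B = ln Z + ⟨E⟩/kT = ln(3.925) + 0.03863/0.165 = 1.367 + 0.2341 = 1.6.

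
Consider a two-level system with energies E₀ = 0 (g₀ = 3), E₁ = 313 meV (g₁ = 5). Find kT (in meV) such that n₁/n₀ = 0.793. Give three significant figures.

n₁/n₀ = (g₁/g₀) exp[−(E₁−E₀)/kT] = 0.793.
⇒ (E₁−E₀)/kT = ln((5/3)/0.793) = ln(2.1017) = 0.74275.
kT = 313 meV / 0.74275 = 421 meV.

421 meV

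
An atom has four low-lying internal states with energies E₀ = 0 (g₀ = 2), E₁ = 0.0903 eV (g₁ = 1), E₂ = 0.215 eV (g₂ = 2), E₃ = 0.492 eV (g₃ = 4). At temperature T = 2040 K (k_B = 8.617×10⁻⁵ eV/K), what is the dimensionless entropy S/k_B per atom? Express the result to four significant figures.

k_BT = 8.617×10⁻⁵ × 2040 K = 0.175787 eV.
Eᵢ/kT = 0, 0.513690, 1.22307, 2.79884.
Z = Σ gᵢe^(−Eᵢ/kT) = 2·e^(−0) + 1·e^(−0.513690) + 2·e^(−1.22307) + 4·e^(−2.79884) = 2.00000 + 0.598284 + 0.588650 + 0.243523 = 3.43046.
⟨E⟩ = Σ EᵢPᵢ = 0.0875679 eV.
S/k_B = ln Z + ⟨E⟩/kT = ln(3.43046) + 0.0875679/0.175787 = 1.23269 + 0.498148 = 1.731.

1.731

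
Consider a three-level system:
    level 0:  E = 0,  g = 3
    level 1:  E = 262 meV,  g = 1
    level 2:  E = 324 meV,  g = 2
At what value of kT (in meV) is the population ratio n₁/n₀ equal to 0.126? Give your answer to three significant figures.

n₁/n₀ = (g₁/g₀) exp[−(E₁−E₀)/kT] = 0.126.
⇒ (E₁−E₀)/kT = ln((1/3)/0.126) = ln(2.6455) = 0.97286.
kT = 262 meV / 0.97286 = 269 meV.

269 meV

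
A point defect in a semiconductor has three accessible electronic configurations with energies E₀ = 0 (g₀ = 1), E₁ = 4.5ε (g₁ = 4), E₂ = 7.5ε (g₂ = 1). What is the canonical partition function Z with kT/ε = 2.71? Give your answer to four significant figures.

Z = 1.823

Eᵢ/kT = 0, 1.66052, 2.76753.
Z = Σ gᵢe^(−Eᵢ/kT) = 1·e^(−0) + 4·e^(−1.66052) + 1·e^(−2.76753) = 1.00000 + 0.760161 + 0.0628170 = 1.82298.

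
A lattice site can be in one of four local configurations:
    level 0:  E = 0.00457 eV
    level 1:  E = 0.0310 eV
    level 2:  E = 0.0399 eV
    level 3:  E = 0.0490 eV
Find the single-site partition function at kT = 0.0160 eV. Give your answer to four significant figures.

Z = 1.025

Eᵢ/kT = 0.285625, 1.93750, 2.49375, 3.06250.
Z = Σ e^(−Eᵢ/kT) = e^(−0.285625) + e^(−1.93750) + e^(−2.49375) + e^(−3.06250) = 0.751544 + 0.144064 + 0.0825996 + 0.0467706 = 1.02498.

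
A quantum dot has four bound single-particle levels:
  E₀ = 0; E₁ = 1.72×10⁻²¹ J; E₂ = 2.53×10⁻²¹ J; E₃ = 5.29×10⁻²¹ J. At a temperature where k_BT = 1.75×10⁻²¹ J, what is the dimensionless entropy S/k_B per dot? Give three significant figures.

1.02

Eᵢ/kT = 0, 0.98286, 1.4457, 3.0229.
Z = Σ e^(−Eᵢ/kT) = e^(−0) + e^(−0.98286) + e^(−1.4457) + e^(−3.0229) = 1.0000 + 0.37424 + 0.23558 + 0.048660 = 1.6585.
⟨E⟩ = Σ EᵢPᵢ = 0.90270 ×10⁻²¹ J.
S/k_B = ln Z + ⟨E⟩/kT = ln(1.6585) + 0.90270/1.75 = 0.50591 + 0.51583 = 1.02.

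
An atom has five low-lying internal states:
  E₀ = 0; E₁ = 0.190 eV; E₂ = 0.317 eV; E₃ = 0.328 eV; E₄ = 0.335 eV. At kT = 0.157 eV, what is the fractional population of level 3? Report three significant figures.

Eᵢ/kT = 0, 1.2102, 2.0191, 2.0892, 2.1338.
Z = Σ e^(−Eᵢ/kT) = e^(−0) + e^(−1.2102) + e^(−2.0191) + e^(−2.0892) + e^(−2.1338) = 1.0000 + 0.29814 + 0.13277 + 0.12379 + 0.11839 = 1.6731.
P₃ = e^(−E₃/kT) / Z = 0.12379/1.6731 = 0.0740.

0.0740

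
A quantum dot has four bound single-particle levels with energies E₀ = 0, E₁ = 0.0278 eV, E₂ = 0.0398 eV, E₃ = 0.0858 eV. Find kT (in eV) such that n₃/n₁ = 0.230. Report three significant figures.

n₃/n₁ = exp[−(E₃−E₁)/kT] = 0.230.
⇒ (E₃−E₁)/kT = ln(1/0.230) = ln(4.3478) = 1.4697.
kT = 0.0580 eV / 1.4697 = 0.0395 eV.

0.0395 eV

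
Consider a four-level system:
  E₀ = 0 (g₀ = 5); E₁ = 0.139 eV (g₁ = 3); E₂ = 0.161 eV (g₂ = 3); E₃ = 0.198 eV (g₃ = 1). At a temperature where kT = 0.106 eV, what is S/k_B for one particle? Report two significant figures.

2.2

Eᵢ/kT = 0, 1.311, 1.519, 1.868.
Z = Σ gᵢe^(−Eᵢ/kT) = 5·e^(−0) + 3·e^(−1.311) + 3·e^(−1.519) + 1·e^(−1.868) = 5.000 + 0.8087 + 0.6568 + 0.1544 = 6.620.
⟨E⟩ = Σ EᵢPᵢ = 0.03757 eV.
S/k_B = ln Z + ⟨E⟩/kT = ln(6.620) + 0.03757/0.106 = 1.890 + 0.3544 = 2.2.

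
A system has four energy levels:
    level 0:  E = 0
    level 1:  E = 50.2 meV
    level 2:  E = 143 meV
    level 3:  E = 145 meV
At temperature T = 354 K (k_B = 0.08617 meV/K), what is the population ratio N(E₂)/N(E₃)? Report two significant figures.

k_BT = 0.08617 × 354 K = 30.50 meV.
n₂/n₃ = exp[−(E₂−E₃)/kT] = exp(−(-2 meV)/(30.50 meV)) = exp(0.06557) = 1.1.

1.1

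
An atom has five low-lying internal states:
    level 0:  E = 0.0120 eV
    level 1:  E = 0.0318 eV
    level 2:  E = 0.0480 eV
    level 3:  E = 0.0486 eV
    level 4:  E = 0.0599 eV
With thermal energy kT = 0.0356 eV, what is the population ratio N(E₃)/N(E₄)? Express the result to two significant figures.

1.4

n₃/n₄ = exp[−(E₃−E₄)/kT] = exp(−(-0.0113 eV)/(0.0356 eV)) = exp(0.3174) = 1.4.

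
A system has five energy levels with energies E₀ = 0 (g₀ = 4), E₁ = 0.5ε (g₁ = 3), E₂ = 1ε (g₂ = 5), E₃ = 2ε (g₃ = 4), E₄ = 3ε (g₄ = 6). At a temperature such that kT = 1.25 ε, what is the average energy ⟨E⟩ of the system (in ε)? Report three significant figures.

0.676 ε

Eᵢ/kT = 0, 0.40000, 0.80000, 1.6000, 2.4000.
Z = Σ gᵢe^(−Eᵢ/kT) = 4·e^(−0) + 3·e^(−0.40000) + 5·e^(−0.80000) + 4·e^(−1.6000) + 6·e^(−2.4000) = 4.0000 + 2.0110 + 2.2466 + 0.80759 + 0.54431 = 9.6095.
⟨E⟩ = Σ Eᵢ gᵢe^(−Eᵢ/kT) / Z = (0·4.0000 + 0.5·2.0110 + 1·2.2466 + 2·0.80759 + 3·0.54431) / 9.6095 = 0.676 ε.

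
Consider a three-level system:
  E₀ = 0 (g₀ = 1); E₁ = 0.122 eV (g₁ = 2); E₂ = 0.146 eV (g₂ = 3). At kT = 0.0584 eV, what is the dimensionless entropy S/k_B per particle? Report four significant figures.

Eᵢ/kT = 0, 2.08904, 2.50000.
Z = Σ gᵢe^(−Eᵢ/kT) = 1·e^(−0) + 2·e^(−2.08904) + 3·e^(−2.50000) = 1.00000 + 0.247612 + 0.246255 = 1.49387.
⟨E⟩ = Σ EᵢPᵢ = 0.0442889 eV.
S/k_B = ln Z + ⟨E⟩/kT = ln(1.49387) + 0.0442889/0.0584 = 0.401370 + 0.758372 = 1.160.

1.160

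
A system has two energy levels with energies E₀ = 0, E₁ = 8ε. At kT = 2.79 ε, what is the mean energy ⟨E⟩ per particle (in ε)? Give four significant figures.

Eᵢ/kT = 0, 2.86738.
Z = Σ e^(−Eᵢ/kT) = e^(−0) + e^(−2.86738) = 1.00000 + 0.0568477 = 1.05685.
⟨E⟩ = Σ Eᵢ e^(−Eᵢ/kT) / Z = (0·1.00000 + 8·0.0568477) / 1.05685 = 0.4303 ε.

0.4303 ε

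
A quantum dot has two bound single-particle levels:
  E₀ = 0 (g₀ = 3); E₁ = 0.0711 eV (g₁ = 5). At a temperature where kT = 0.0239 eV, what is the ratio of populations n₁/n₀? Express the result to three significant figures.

n₁/n₀ = (g₁/g₀) exp[−(E₁−E₀)/kT] = (5/3) × exp(−(0.0711 eV)/(0.0239 eV)) = (5/3) × exp(-2.9749) = 0.0851.

0.0851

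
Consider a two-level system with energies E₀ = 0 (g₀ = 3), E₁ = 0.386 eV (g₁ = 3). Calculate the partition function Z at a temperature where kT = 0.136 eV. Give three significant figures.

Z = 3.18

Eᵢ/kT = 0, 2.8382.
Z = Σ gᵢe^(−Eᵢ/kT) = 3·e^(−0) + 3·e^(−2.8382) = 3.0000 + 0.17559 = 3.1756.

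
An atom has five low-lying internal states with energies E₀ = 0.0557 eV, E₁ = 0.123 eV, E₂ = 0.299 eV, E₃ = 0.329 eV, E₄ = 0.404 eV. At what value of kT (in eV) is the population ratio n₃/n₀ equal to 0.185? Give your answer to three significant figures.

0.162 eV

n₃/n₀ = exp[−(E₃−E₀)/kT] = 0.185.
⇒ (E₃−E₀)/kT = ln(1/0.185) = ln(5.4054) = 1.6874.
kT = 0.2733 eV / 1.6874 = 0.162 eV.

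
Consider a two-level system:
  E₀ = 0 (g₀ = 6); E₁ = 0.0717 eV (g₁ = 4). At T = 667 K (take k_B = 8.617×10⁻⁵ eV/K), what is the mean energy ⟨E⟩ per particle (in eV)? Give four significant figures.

0.01152 eV

k_BT = 8.617×10⁻⁵ × 667 K = 0.0574754 eV.
Eᵢ/kT = 0, 1.24749.
Z = Σ gᵢe^(−Eᵢ/kT) = 6·e^(−0) + 4·e^(−1.24749) = 6.00000 + 1.14890 = 7.14890.
⟨E⟩ = Σ Eᵢ gᵢe^(−Eᵢ/kT) / Z = (0·6.00000 + 0.0717·1.14890) / 7.14890 = 0.01152 eV.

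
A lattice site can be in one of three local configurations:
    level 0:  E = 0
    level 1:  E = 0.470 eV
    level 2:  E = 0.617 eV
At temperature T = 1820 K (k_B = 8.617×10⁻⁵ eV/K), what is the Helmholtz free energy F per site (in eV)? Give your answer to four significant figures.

-0.01054 eV

k_BT = 8.617×10⁻⁵ × 1820 K = 0.156829 eV.
Eᵢ/kT = 0, 2.99689, 3.93422.
Z = Σ e^(−Eᵢ/kT) = e^(−0) + e^(−2.99689) + e^(−3.93422) = 1.00000 + 0.0499421 + 0.0195610 = 1.06950.
F = −kT ln Z = −0.156829 × ln(1.06950) = −0.156829 × 0.0671912 = -0.01054 eV.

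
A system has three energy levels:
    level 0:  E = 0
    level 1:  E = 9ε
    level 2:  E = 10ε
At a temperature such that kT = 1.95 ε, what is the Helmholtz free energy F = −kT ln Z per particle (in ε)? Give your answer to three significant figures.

-0.0306 ε

Eᵢ/kT = 0, 4.6154, 5.1282.
Z = Σ e^(−Eᵢ/kT) = e^(−0) + e^(−4.6154) + e^(−5.1282) = 1.0000 + 0.0098982 + 0.0059272 = 1.0158.
F = −kT ln Z = −1.95 × ln(1.0158) = −1.95 × 0.015676 = -0.0306 ε.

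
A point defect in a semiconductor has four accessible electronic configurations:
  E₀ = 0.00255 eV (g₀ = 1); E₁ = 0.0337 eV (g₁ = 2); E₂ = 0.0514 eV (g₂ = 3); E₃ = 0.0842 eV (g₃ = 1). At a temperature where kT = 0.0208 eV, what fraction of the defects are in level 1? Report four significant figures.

0.2551

Eᵢ/kT = 0.122596, 1.62019, 2.47115, 4.04808.
Z = Σ gᵢe^(−Eᵢ/kT) = 1·e^(−0.122596) + 2·e^(−1.62019) + 3·e^(−2.47115) + 1·e^(−4.04808) = 0.884621 + 0.395722 + 0.253463 + 0.0174559 = 1.55126.
P₁ = g₁ e^(−E₁/kT) / Z = 0.395722/1.55126 = 0.2551.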